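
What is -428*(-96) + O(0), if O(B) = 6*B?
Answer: 41088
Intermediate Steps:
-428*(-96) + O(0) = -428*(-96) + 6*0 = 41088 + 0 = 41088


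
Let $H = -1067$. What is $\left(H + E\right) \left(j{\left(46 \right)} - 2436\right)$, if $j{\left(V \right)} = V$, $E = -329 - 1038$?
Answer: $5817260$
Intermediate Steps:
$E = -1367$
$\left(H + E\right) \left(j{\left(46 \right)} - 2436\right) = \left(-1067 - 1367\right) \left(46 - 2436\right) = \left(-2434\right) \left(-2390\right) = 5817260$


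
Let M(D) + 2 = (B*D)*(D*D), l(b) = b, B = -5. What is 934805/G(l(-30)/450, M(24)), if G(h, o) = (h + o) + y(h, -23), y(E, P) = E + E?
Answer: -4674025/345611 ≈ -13.524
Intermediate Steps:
M(D) = -2 - 5*D³ (M(D) = -2 + (-5*D)*(D*D) = -2 + (-5*D)*D² = -2 - 5*D³)
y(E, P) = 2*E
G(h, o) = o + 3*h (G(h, o) = (h + o) + 2*h = o + 3*h)
934805/G(l(-30)/450, M(24)) = 934805/((-2 - 5*24³) + 3*(-30/450)) = 934805/((-2 - 5*13824) + 3*(-30*1/450)) = 934805/((-2 - 69120) + 3*(-1/15)) = 934805/(-69122 - ⅕) = 934805/(-345611/5) = 934805*(-5/345611) = -4674025/345611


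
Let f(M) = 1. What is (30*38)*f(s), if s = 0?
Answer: 1140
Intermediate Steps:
(30*38)*f(s) = (30*38)*1 = 1140*1 = 1140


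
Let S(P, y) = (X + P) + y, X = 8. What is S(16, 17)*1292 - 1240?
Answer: 51732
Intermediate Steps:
S(P, y) = 8 + P + y (S(P, y) = (8 + P) + y = 8 + P + y)
S(16, 17)*1292 - 1240 = (8 + 16 + 17)*1292 - 1240 = 41*1292 - 1240 = 52972 - 1240 = 51732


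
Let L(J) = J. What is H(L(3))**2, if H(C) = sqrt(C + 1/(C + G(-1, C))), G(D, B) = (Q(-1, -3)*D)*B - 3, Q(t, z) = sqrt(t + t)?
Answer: 3 + I*sqrt(2)/6 ≈ 3.0 + 0.2357*I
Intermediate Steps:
Q(t, z) = sqrt(2)*sqrt(t) (Q(t, z) = sqrt(2*t) = sqrt(2)*sqrt(t))
G(D, B) = -3 + I*B*D*sqrt(2) (G(D, B) = ((sqrt(2)*sqrt(-1))*D)*B - 3 = ((sqrt(2)*I)*D)*B - 3 = ((I*sqrt(2))*D)*B - 3 = (I*D*sqrt(2))*B - 3 = I*B*D*sqrt(2) - 3 = -3 + I*B*D*sqrt(2))
H(C) = sqrt(C + 1/(-3 + C - I*C*sqrt(2))) (H(C) = sqrt(C + 1/(C + (-3 + I*C*(-1)*sqrt(2)))) = sqrt(C + 1/(C + (-3 - I*C*sqrt(2)))) = sqrt(C + 1/(-3 + C - I*C*sqrt(2))))
H(L(3))**2 = (sqrt((1 + 3*(-3 + 3 - 1*I*3*sqrt(2)))/(-3 + 3 - 1*I*3*sqrt(2))))**2 = (sqrt((1 + 3*(-3 + 3 - 3*I*sqrt(2)))/(-3 + 3 - 3*I*sqrt(2))))**2 = (sqrt((1 + 3*(-3*I*sqrt(2)))/((-3*I*sqrt(2)))))**2 = (sqrt((I*sqrt(2)/6)*(1 - 9*I*sqrt(2))))**2 = (sqrt(I*sqrt(2)*(1 - 9*I*sqrt(2))/6))**2 = (2**(3/4)*sqrt(3)*sqrt(I*(1 - 9*I*sqrt(2)))/6)**2 = I*sqrt(2)*(1 - 9*I*sqrt(2))/6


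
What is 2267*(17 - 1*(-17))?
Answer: 77078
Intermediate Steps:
2267*(17 - 1*(-17)) = 2267*(17 + 17) = 2267*34 = 77078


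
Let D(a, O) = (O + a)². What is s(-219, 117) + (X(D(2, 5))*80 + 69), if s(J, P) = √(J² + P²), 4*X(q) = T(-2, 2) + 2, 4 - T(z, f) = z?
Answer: 229 + 15*√274 ≈ 477.29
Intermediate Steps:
T(z, f) = 4 - z
X(q) = 2 (X(q) = ((4 - 1*(-2)) + 2)/4 = ((4 + 2) + 2)/4 = (6 + 2)/4 = (¼)*8 = 2)
s(-219, 117) + (X(D(2, 5))*80 + 69) = √((-219)² + 117²) + (2*80 + 69) = √(47961 + 13689) + (160 + 69) = √61650 + 229 = 15*√274 + 229 = 229 + 15*√274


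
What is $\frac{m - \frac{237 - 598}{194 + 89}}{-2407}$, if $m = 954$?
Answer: $- \frac{270343}{681181} \approx -0.39687$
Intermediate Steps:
$\frac{m - \frac{237 - 598}{194 + 89}}{-2407} = \frac{954 - \frac{237 - 598}{194 + 89}}{-2407} = \left(954 - - \frac{361}{283}\right) \left(- \frac{1}{2407}\right) = \left(954 + \frac{361}{283}\right) \left(- \frac{1}{2407}\right) = \frac{270343}{283} \left(- \frac{1}{2407}\right) = - \frac{270343}{681181}$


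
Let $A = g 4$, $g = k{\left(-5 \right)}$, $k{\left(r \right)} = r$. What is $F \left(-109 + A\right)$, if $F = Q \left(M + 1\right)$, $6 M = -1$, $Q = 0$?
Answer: $0$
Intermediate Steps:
$g = -5$
$M = - \frac{1}{6}$ ($M = \frac{1}{6} \left(-1\right) = - \frac{1}{6} \approx -0.16667$)
$A = -20$ ($A = \left(-5\right) 4 = -20$)
$F = 0$ ($F = 0 \left(- \frac{1}{6} + 1\right) = 0 \cdot \frac{5}{6} = 0$)
$F \left(-109 + A\right) = 0 \left(-109 - 20\right) = 0 \left(-129\right) = 0$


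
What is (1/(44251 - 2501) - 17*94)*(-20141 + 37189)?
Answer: -568691437476/20875 ≈ -2.7243e+7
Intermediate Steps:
(1/(44251 - 2501) - 17*94)*(-20141 + 37189) = (1/41750 - 1598)*17048 = -66716499/41750*17048 = -568691437476/20875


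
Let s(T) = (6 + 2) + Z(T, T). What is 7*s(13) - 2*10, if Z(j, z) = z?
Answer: 127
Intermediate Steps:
s(T) = 8 + T (s(T) = (6 + 2) + T = 8 + T)
7*s(13) - 2*10 = 7*(8 + 13) - 2*10 = 7*21 - 20 = 147 - 20 = 127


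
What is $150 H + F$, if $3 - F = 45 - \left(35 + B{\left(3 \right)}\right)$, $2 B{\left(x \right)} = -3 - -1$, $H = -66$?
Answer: $-9908$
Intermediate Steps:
$B{\left(x \right)} = -1$ ($B{\left(x \right)} = \frac{-3 - -1}{2} = \frac{-3 + 1}{2} = \frac{1}{2} \left(-2\right) = -1$)
$F = -8$ ($F = 3 - \left(45 - \left(35 - 1\right)\right) = 3 - \left(45 - 34\right) = 3 - 11 = -8$)
$150 H + F = 150 \left(-66\right) - 8 = -9900 - 8 = -9908$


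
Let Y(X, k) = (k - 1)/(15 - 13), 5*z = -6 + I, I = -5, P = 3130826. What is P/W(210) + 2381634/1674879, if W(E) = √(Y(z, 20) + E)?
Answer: 793878/558293 + 3130826*√878/439 ≈ 2.1132e+5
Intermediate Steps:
z = -11/5 (z = (-6 - 5)/5 = (⅕)*(-11) = -11/5 ≈ -2.2000)
Y(X, k) = -½ + k/2 (Y(X, k) = (-1 + k)/2 = (-1 + k)*(½) = -½ + k/2)
W(E) = √(19/2 + E) (W(E) = √((-½ + (½)*20) + E) = √((-½ + 10) + E) = √(19/2 + E))
P/W(210) + 2381634/1674879 = 3130826/((√(38 + 4*210)/2)) + 2381634/1674879 = 3130826/((√(38 + 840)/2)) + 2381634*(1/1674879) = 3130826/((√878/2)) + 793878/558293 = 3130826*(√878/439) + 793878/558293 = 3130826*√878/439 + 793878/558293 = 793878/558293 + 3130826*√878/439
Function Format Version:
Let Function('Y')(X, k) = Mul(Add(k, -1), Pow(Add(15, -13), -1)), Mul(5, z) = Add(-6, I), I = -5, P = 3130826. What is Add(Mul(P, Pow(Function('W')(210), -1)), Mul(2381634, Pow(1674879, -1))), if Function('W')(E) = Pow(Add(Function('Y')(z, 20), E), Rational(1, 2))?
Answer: Add(Rational(793878, 558293), Mul(Rational(3130826, 439), Pow(878, Rational(1, 2)))) ≈ 2.1132e+5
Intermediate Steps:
z = Rational(-11, 5) (z = Mul(Rational(1, 5), Add(-6, -5)) = Mul(Rational(1, 5), -11) = Rational(-11, 5) ≈ -2.2000)
Function('Y')(X, k) = Add(Rational(-1, 2), Mul(Rational(1, 2), k)) (Function('Y')(X, k) = Mul(Add(-1, k), Pow(2, -1)) = Mul(Add(-1, k), Rational(1, 2)) = Add(Rational(-1, 2), Mul(Rational(1, 2), k)))
Function('W')(E) = Pow(Add(Rational(19, 2), E), Rational(1, 2)) (Function('W')(E) = Pow(Add(Add(Rational(-1, 2), Mul(Rational(1, 2), 20)), E), Rational(1, 2)) = Pow(Add(Add(Rational(-1, 2), 10), E), Rational(1, 2)) = Pow(Add(Rational(19, 2), E), Rational(1, 2)))
Add(Mul(P, Pow(Function('W')(210), -1)), Mul(2381634, Pow(1674879, -1))) = Add(Mul(3130826, Pow(Mul(Rational(1, 2), Pow(Add(38, Mul(4, 210)), Rational(1, 2))), -1)), Mul(2381634, Pow(1674879, -1))) = Add(Mul(3130826, Pow(Mul(Rational(1, 2), Pow(Add(38, 840), Rational(1, 2))), -1)), Mul(2381634, Rational(1, 1674879))) = Add(Mul(3130826, Pow(Mul(Rational(1, 2), Pow(878, Rational(1, 2))), -1)), Rational(793878, 558293)) = Add(Mul(3130826, Mul(Rational(1, 439), Pow(878, Rational(1, 2)))), Rational(793878, 558293)) = Add(Mul(Rational(3130826, 439), Pow(878, Rational(1, 2))), Rational(793878, 558293)) = Add(Rational(793878, 558293), Mul(Rational(3130826, 439), Pow(878, Rational(1, 2))))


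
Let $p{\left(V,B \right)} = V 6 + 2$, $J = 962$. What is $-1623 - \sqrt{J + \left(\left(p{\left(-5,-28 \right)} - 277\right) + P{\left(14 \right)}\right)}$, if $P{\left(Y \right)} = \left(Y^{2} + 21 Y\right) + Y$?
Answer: $-1623 - 3 \sqrt{129} \approx -1657.1$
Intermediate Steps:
$p{\left(V,B \right)} = 2 + 6 V$ ($p{\left(V,B \right)} = 6 V + 2 = 2 + 6 V$)
$P{\left(Y \right)} = Y^{2} + 22 Y$
$-1623 - \sqrt{J + \left(\left(p{\left(-5,-28 \right)} - 277\right) + P{\left(14 \right)}\right)} = -1623 - \sqrt{962 + \left(\left(\left(2 + 6 \left(-5\right)\right) - 277\right) + 14 \left(22 + 14\right)\right)} = -1623 - \sqrt{962 + \left(\left(\left(2 - 30\right) - 277\right) + 14 \cdot 36\right)} = -1623 - \sqrt{962 + \left(\left(-28 - 277\right) + 504\right)} = -1623 - \sqrt{962 + \left(-305 + 504\right)} = -1623 - \sqrt{962 + 199} = -1623 - \sqrt{1161} = -1623 - 3 \sqrt{129}$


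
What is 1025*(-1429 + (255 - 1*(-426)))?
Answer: -766700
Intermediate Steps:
1025*(-1429 + (255 - 1*(-426))) = 1025*(-1429 + (255 + 426)) = 1025*(-1429 + 681) = 1025*(-748) = -766700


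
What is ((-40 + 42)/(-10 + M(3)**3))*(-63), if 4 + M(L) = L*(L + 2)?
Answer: -126/1321 ≈ -0.095382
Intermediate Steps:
M(L) = -4 + L*(2 + L) (M(L) = -4 + L*(L + 2) = -4 + L*(2 + L))
((-40 + 42)/(-10 + M(3)**3))*(-63) = ((-40 + 42)/(-10 + (-4 + 3**2 + 2*3)**3))*(-63) = (2/(-10 + (-4 + 9 + 6)**3))*(-63) = (2/(-10 + 11**3))*(-63) = (2/(-10 + 1331))*(-63) = (2/1321)*(-63) = -126/1321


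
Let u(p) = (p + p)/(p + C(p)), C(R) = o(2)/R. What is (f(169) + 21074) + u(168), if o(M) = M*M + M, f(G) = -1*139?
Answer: 98508583/4705 ≈ 20937.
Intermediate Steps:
f(G) = -139
o(M) = M + M**2 (o(M) = M**2 + M = M + M**2)
C(R) = 6/R (C(R) = (2*(1 + 2))/R = (2*3)/R = 6/R)
u(p) = 2*p/(p + 6/p) (u(p) = (p + p)/(p + 6/p) = (2*p)/(p + 6/p) = 2*p/(p + 6/p))
(f(169) + 21074) + u(168) = (-139 + 21074) + 2*168**2/(6 + 168**2) = 20935 + 2*28224/(6 + 28224) = 20935 + 2*28224/28230 = 20935 + 2*28224*(1/28230) = 20935 + 9408/4705 = 98508583/4705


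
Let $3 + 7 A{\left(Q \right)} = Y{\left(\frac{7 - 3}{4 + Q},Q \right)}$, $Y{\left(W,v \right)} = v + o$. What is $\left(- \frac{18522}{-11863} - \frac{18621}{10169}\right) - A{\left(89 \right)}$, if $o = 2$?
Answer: $- \frac{10843721471}{844443929} \approx -12.841$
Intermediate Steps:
$Y{\left(W,v \right)} = 2 + v$ ($Y{\left(W,v \right)} = v + 2 = 2 + v$)
$A{\left(Q \right)} = - \frac{1}{7} + \frac{Q}{7}$ ($A{\left(Q \right)} = - \frac{3}{7} + \frac{2 + Q}{7} = - \frac{3}{7} + \left(\frac{2}{7} + \frac{Q}{7}\right) = - \frac{1}{7} + \frac{Q}{7}$)
$\left(- \frac{18522}{-11863} - \frac{18621}{10169}\right) - A{\left(89 \right)} = \left(- \frac{18522}{-11863} - \frac{18621}{10169}\right) - \left(- \frac{1}{7} + \frac{1}{7} \cdot 89\right) = \left(\left(-18522\right) \left(- \frac{1}{11863}\right) - \frac{18621}{10169}\right) - \left(- \frac{1}{7} + \frac{89}{7}\right) = \left(\frac{18522}{11863} - \frac{18621}{10169}\right) - \frac{88}{7} = - \frac{32550705}{120634847} - \frac{88}{7} = - \frac{10843721471}{844443929}$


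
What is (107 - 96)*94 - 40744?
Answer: -39710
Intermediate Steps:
(107 - 96)*94 - 40744 = 11*94 - 40744 = 1034 - 40744 = -39710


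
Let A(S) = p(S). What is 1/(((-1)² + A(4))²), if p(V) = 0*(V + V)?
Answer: 1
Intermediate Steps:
p(V) = 0 (p(V) = 0*(2*V) = 0)
A(S) = 0
1/(((-1)² + A(4))²) = 1/(((-1)² + 0)²) = 1/((1 + 0)²) = 1/(1²) = 1/1 = 1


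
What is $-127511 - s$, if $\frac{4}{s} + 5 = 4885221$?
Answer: $- \frac{155729694345}{1221304} \approx -1.2751 \cdot 10^{5}$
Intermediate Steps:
$s = \frac{1}{1221304}$ ($s = \frac{4}{-5 + 4885221} = \frac{4}{4885216} = 4 \cdot \frac{1}{4885216} = \frac{1}{1221304} \approx 8.188 \cdot 10^{-7}$)
$-127511 - s = -127511 - \frac{1}{1221304} = - \frac{155729694345}{1221304}$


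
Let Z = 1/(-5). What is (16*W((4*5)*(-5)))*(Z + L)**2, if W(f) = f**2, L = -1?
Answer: 230400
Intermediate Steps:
Z = -1/5 ≈ -0.20000
(16*W((4*5)*(-5)))*(Z + L)**2 = (16*((4*5)*(-5))**2)*(-1/5 - 1)**2 = (16*(20*(-5))**2)*(-6/5)**2 = (16*(-100)**2)*(36/25) = (16*10000)*(36/25) = 160000*(36/25) = 230400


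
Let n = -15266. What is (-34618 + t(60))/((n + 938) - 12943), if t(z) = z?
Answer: 34558/27271 ≈ 1.2672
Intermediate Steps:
(-34618 + t(60))/((n + 938) - 12943) = (-34618 + 60)/((-15266 + 938) - 12943) = -34558/(-14328 - 12943) = -34558/(-27271) = -34558*(-1/27271) = 34558/27271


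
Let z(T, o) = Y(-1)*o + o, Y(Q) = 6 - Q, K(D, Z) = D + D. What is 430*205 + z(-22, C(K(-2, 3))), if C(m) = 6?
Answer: 88198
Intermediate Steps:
K(D, Z) = 2*D
z(T, o) = 8*o (z(T, o) = (6 - 1*(-1))*o + o = (6 + 1)*o + o = 7*o + o = 8*o)
430*205 + z(-22, C(K(-2, 3))) = 430*205 + 8*6 = 88150 + 48 = 88198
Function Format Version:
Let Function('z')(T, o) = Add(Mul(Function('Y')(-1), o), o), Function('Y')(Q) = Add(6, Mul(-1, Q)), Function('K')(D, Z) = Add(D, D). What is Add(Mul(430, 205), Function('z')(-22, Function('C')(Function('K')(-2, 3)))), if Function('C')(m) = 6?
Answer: 88198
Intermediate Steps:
Function('K')(D, Z) = Mul(2, D)
Function('z')(T, o) = Mul(8, o) (Function('z')(T, o) = Add(Mul(Add(6, Mul(-1, -1)), o), o) = Add(Mul(Add(6, 1), o), o) = Add(Mul(7, o), o) = Mul(8, o))
Add(Mul(430, 205), Function('z')(-22, Function('C')(Function('K')(-2, 3)))) = Add(Mul(430, 205), Mul(8, 6)) = Add(88150, 48) = 88198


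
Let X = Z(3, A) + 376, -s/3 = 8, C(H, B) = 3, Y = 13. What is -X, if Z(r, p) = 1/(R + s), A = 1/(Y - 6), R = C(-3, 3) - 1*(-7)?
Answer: -5263/14 ≈ -375.93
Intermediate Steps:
s = -24 (s = -3*8 = -24)
R = 10 (R = 3 - 1*(-7) = 3 + 7 = 10)
A = ⅐ (A = 1/(13 - 6) = 1/7 = ⅐ ≈ 0.14286)
Z(r, p) = -1/14 (Z(r, p) = 1/(10 - 24) = 1/(-14) = -1/14)
X = 5263/14 (X = -1/14 + 376 = 5263/14 ≈ 375.93)
-X = -1*5263/14 = -5263/14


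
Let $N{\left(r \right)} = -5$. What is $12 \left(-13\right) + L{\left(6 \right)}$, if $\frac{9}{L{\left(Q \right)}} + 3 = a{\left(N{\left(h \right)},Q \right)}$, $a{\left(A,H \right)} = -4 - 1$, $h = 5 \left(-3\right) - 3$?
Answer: $- \frac{1257}{8} \approx -157.13$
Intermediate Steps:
$h = -18$ ($h = -15 - 3 = -18$)
$a{\left(A,H \right)} = -5$
$L{\left(Q \right)} = - \frac{9}{8}$ ($L{\left(Q \right)} = \frac{9}{-3 - 5} = \frac{9}{-8} = 9 \left(- \frac{1}{8}\right) = - \frac{9}{8}$)
$12 \left(-13\right) + L{\left(6 \right)} = 12 \left(-13\right) - \frac{9}{8} = -156 - \frac{9}{8} = - \frac{1257}{8}$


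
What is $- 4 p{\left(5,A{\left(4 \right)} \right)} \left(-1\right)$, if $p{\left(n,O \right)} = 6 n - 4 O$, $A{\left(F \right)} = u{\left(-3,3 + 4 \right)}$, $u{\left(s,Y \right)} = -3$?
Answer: $168$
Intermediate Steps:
$A{\left(F \right)} = -3$
$p{\left(n,O \right)} = - 4 O + 6 n$
$- 4 p{\left(5,A{\left(4 \right)} \right)} \left(-1\right) = - 4 \left(\left(-4\right) \left(-3\right) + 6 \cdot 5\right) \left(-1\right) = - 4 \left(12 + 30\right) \left(-1\right) = \left(-4\right) 42 \left(-1\right) = \left(-168\right) \left(-1\right) = 168$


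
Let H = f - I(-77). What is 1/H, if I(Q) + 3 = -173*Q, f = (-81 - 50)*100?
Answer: -1/26418 ≈ -3.7853e-5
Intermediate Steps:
f = -13100 (f = -131*100 = -13100)
I(Q) = -3 - 173*Q
H = -26418 (H = -13100 - (-3 - 173*(-77)) = -13100 - (-3 + 13321) = -13100 - 1*13318 = -13100 - 13318 = -26418)
1/H = 1/(-26418) = -1/26418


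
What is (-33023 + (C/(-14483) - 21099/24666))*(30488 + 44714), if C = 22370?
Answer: -147871161493480477/59539613 ≈ -2.4836e+9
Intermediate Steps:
(-33023 + (C/(-14483) - 21099/24666))*(30488 + 44714) = (-33023 + (22370/(-14483) - 21099/24666))*(30488 + 44714) = (-33023 + (22370*(-1/14483) - 21099*1/24666))*75202 = (-33023 + (-22370/14483 - 7033/8222))*75202 = (-33023 - 285785079/119079226)*75202 = -3932639065277/119079226*75202 = -147871161493480477/59539613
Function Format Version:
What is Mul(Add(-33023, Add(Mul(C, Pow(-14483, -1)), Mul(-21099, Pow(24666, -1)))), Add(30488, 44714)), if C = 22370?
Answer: Rational(-147871161493480477, 59539613) ≈ -2.4836e+9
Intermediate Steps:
Mul(Add(-33023, Add(Mul(C, Pow(-14483, -1)), Mul(-21099, Pow(24666, -1)))), Add(30488, 44714)) = Mul(Add(-33023, Add(Mul(22370, Pow(-14483, -1)), Mul(-21099, Pow(24666, -1)))), Add(30488, 44714)) = Mul(Add(-33023, Add(Mul(22370, Rational(-1, 14483)), Mul(-21099, Rational(1, 24666)))), 75202) = Mul(Add(-33023, Add(Rational(-22370, 14483), Rational(-7033, 8222))), 75202) = Mul(Add(-33023, Rational(-285785079, 119079226)), 75202) = Mul(Rational(-3932639065277, 119079226), 75202) = Rational(-147871161493480477, 59539613)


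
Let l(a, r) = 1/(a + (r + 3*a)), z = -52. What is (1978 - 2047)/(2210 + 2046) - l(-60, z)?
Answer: -3973/310688 ≈ -0.012788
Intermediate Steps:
l(a, r) = 1/(r + 4*a)
(1978 - 2047)/(2210 + 2046) - l(-60, z) = (1978 - 2047)/(2210 + 2046) - 1/(-52 + 4*(-60)) = -69/4256 - 1/(-52 - 240) = -69*1/4256 - 1/(-292) = -69/4256 - 1*(-1/292) = -69/4256 + 1/292 = -3973/310688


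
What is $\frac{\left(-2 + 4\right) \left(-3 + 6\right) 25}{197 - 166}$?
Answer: $\frac{150}{31} \approx 4.8387$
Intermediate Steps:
$\frac{\left(-2 + 4\right) \left(-3 + 6\right) 25}{197 - 166} = \frac{2 \cdot 3 \cdot 25}{31} = 6 \cdot 25 \cdot \frac{1}{31} = 150 \cdot \frac{1}{31} = \frac{150}{31}$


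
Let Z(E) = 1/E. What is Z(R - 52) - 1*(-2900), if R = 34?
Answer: 52199/18 ≈ 2899.9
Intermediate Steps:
Z(R - 52) - 1*(-2900) = 1/(34 - 52) - 1*(-2900) = 1/(-18) + 2900 = -1/18 + 2900 = 52199/18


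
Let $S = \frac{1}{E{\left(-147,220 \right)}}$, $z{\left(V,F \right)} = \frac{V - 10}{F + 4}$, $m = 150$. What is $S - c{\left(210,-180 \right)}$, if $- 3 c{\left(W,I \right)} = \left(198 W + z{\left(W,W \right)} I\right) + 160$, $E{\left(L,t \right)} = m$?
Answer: $\frac{74136369}{5350} \approx 13857.0$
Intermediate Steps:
$z{\left(V,F \right)} = \frac{-10 + V}{4 + F}$
$E{\left(L,t \right)} = 150$
$c{\left(W,I \right)} = - \frac{160}{3} - 66 W - \frac{I \left(-10 + W\right)}{3 \left(4 + W\right)}$ ($c{\left(W,I \right)} = - \frac{\left(198 W + \frac{-10 + W}{4 + W} I\right) + 160}{3} = - \frac{\left(198 W + \frac{I \left(-10 + W\right)}{4 + W}\right) + 160}{3} = - \frac{160 + 198 W + \frac{I \left(-10 + W\right)}{4 + W}}{3} = - \frac{160}{3} - 66 W - \frac{I \left(-10 + W\right)}{3 \left(4 + W\right)}$)
$S = \frac{1}{150} \approx 0.0066667$
$S - c{\left(210,-180 \right)} = \frac{1}{150} - \frac{\left(-1\right) \left(-180\right) \left(-10 + 210\right) + 2 \left(-80 - 20790\right) \left(4 + 210\right)}{3 \left(4 + 210\right)} = \frac{1}{150} - \frac{\left(-1\right) \left(-180\right) 200 + 2 \left(-80 - 20790\right) 214}{3 \cdot 214} = \frac{1}{150} - \frac{1}{3} \cdot \frac{1}{214} \left(36000 + 2 \left(-20870\right) 214\right) = \frac{1}{150} - \frac{1}{3} \cdot \frac{1}{214} \left(36000 - 8932360\right) = \frac{1}{150} - \frac{1}{3} \cdot \frac{1}{214} \left(-8896360\right) = \frac{1}{150} - - \frac{4448180}{321} = \frac{1}{150} + \frac{4448180}{321} = \frac{74136369}{5350}$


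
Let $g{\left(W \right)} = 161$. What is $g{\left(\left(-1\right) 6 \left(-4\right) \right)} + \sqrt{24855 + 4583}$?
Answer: $161 + \sqrt{29438} \approx 332.58$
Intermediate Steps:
$g{\left(\left(-1\right) 6 \left(-4\right) \right)} + \sqrt{24855 + 4583} = 161 + \sqrt{24855 + 4583} = 161 + \sqrt{29438}$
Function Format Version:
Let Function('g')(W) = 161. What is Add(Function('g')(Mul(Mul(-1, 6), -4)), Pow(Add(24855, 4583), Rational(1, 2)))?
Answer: Add(161, Pow(29438, Rational(1, 2))) ≈ 332.58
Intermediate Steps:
Add(Function('g')(Mul(Mul(-1, 6), -4)), Pow(Add(24855, 4583), Rational(1, 2))) = Add(161, Pow(Add(24855, 4583), Rational(1, 2))) = Add(161, Pow(29438, Rational(1, 2)))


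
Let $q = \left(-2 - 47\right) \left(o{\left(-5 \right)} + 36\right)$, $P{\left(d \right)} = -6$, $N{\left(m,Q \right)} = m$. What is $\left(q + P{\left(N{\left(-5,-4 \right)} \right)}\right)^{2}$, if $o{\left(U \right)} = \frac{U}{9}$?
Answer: $\frac{246019225}{81} \approx 3.0373 \cdot 10^{6}$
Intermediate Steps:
$o{\left(U \right)} = \frac{U}{9}$ ($o{\left(U \right)} = U \frac{1}{9} = \frac{U}{9}$)
$q = - \frac{15631}{9}$ ($q = \left(-2 - 47\right) \left(\frac{1}{9} \left(-5\right) + 36\right) = - 49 \left(- \frac{5}{9} + 36\right) = \left(-49\right) \frac{319}{9} = - \frac{15631}{9} \approx -1736.8$)
$\left(q + P{\left(N{\left(-5,-4 \right)} \right)}\right)^{2} = \left(- \frac{15631}{9} - 6\right)^{2} = \left(- \frac{15685}{9}\right)^{2} = \frac{246019225}{81}$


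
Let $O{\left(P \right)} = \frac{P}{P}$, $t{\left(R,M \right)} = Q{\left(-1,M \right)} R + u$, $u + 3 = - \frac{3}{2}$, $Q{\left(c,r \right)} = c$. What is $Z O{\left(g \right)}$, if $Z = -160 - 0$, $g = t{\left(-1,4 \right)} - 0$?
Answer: $-160$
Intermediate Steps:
$u = - \frac{9}{2}$ ($u = -3 - \frac{3}{2} = - \frac{9}{2} \approx -4.5$)
$t{\left(R,M \right)} = - \frac{9}{2} - R$ ($t{\left(R,M \right)} = - R - \frac{9}{2} = - \frac{9}{2} - R$)
$g = - \frac{7}{2}$ ($g = \left(- \frac{9}{2} - -1\right) - 0 = \left(- \frac{9}{2} + 1\right) + 0 = - \frac{7}{2} + 0 = - \frac{7}{2} \approx -3.5$)
$Z = -160$ ($Z = -160 + 0 = -160$)
$O{\left(P \right)} = 1$
$Z O{\left(g \right)} = \left(-160\right) 1 = -160$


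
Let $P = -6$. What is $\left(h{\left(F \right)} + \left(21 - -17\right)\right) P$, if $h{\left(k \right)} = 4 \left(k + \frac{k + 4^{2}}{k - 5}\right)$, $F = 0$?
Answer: $- \frac{756}{5} \approx -151.2$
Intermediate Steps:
$h{\left(k \right)} = 4 k + \frac{4 \left(16 + k\right)}{-5 + k}$ ($h{\left(k \right)} = 4 \left(k + \frac{k + 16}{-5 + k}\right) = 4 \left(k + \frac{16 + k}{-5 + k}\right) = 4 k + \frac{4 \left(16 + k\right)}{-5 + k}$)
$\left(h{\left(F \right)} + \left(21 - -17\right)\right) P = \left(\frac{4 \left(16 + 0^{2} - 0\right)}{-5 + 0} + \left(21 - -17\right)\right) \left(-6\right) = \left(\frac{4 \left(16 + 0 + 0\right)}{-5} + \left(21 + 17\right)\right) \left(-6\right) = \left(4 \left(- \frac{1}{5}\right) 16 + 38\right) \left(-6\right) = \left(- \frac{64}{5} + 38\right) \left(-6\right) = \frac{126}{5} \left(-6\right) = - \frac{756}{5}$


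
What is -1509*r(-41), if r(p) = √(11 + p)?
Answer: -1509*I*√30 ≈ -8265.1*I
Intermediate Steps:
-1509*r(-41) = -1509*√(11 - 41) = -1509*I*√30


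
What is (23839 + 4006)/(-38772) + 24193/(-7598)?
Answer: -574788653/147294828 ≈ -3.9023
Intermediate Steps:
(23839 + 4006)/(-38772) + 24193/(-7598) = 27845*(-1/38772) + 24193*(-1/7598) = -27845/38772 - 24193/7598 = -574788653/147294828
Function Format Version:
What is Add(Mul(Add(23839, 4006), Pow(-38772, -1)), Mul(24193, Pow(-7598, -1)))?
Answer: Rational(-574788653, 147294828) ≈ -3.9023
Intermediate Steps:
Add(Mul(Add(23839, 4006), Pow(-38772, -1)), Mul(24193, Pow(-7598, -1))) = Add(Mul(27845, Rational(-1, 38772)), Mul(24193, Rational(-1, 7598))) = Add(Rational(-27845, 38772), Rational(-24193, 7598)) = Rational(-574788653, 147294828)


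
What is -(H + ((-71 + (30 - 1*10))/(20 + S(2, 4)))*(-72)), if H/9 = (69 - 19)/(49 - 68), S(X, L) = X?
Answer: -29934/209 ≈ -143.22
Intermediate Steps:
H = -450/19 (H = 9*((69 - 19)/(49 - 68)) = 9*(50/(-19)) = 9*(50*(-1/19)) = 9*(-50/19) = -450/19 ≈ -23.684)
-(H + ((-71 + (30 - 1*10))/(20 + S(2, 4)))*(-72)) = -(-450/19 + ((-71 + (30 - 1*10))/(20 + 2))*(-72)) = -(-450/19 + ((-71 + (30 - 10))/22)*(-72)) = -(-450/19 + ((-71 + 20)*(1/22))*(-72)) = -(-450/19 - 51*1/22*(-72)) = -(-450/19 - 51/22*(-72)) = -(-450/19 + 1836/11) = -1*29934/209 = -29934/209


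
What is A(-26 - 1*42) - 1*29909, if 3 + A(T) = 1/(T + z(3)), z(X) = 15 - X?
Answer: -1675073/56 ≈ -29912.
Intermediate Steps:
A(T) = -3 + 1/(12 + T) (A(T) = -3 + 1/(T + (15 - 1*3)) = -3 + 1/(T + (15 - 3)) = -3 + 1/(T + 12) = -3 + 1/(12 + T))
A(-26 - 1*42) - 1*29909 = (-35 - 3*(-26 - 1*42))/(12 + (-26 - 1*42)) - 1*29909 = (-35 - 3*(-26 - 42))/(12 + (-26 - 42)) - 29909 = (-35 - 3*(-68))/(12 - 68) - 29909 = (-35 + 204)/(-56) - 29909 = -1/56*169 - 29909 = -169/56 - 29909 = -1675073/56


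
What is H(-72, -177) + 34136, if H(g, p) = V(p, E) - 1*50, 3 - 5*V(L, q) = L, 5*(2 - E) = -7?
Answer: 34122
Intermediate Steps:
E = 17/5 (E = 2 - 1/5*(-7) = 2 + 7/5 = 17/5 ≈ 3.4000)
V(L, q) = 3/5 - L/5
H(g, p) = -247/5 - p/5 (H(g, p) = (3/5 - p/5) - 1*50 = (3/5 - p/5) - 50 = -247/5 - p/5)
H(-72, -177) + 34136 = (-247/5 - 1/5*(-177)) + 34136 = (-247/5 + 177/5) + 34136 = -14 + 34136 = 34122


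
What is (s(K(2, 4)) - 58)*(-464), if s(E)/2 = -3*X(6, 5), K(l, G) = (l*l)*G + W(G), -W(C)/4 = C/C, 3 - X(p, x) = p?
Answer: 18560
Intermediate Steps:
X(p, x) = 3 - p
W(C) = -4 (W(C) = -4*C/C = -4*1 = -4)
K(l, G) = -4 + G*l² (K(l, G) = (l*l)*G - 4 = l²*G - 4 = G*l² - 4 = -4 + G*l²)
s(E) = 18 (s(E) = 2*(-3*(3 - 1*6)) = 2*(-3*(3 - 6)) = 2*(-3*(-3)) = 2*9 = 18)
(s(K(2, 4)) - 58)*(-464) = (18 - 58)*(-464) = -40*(-464) = 18560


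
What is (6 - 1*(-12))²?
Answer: 324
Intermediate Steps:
(6 - 1*(-12))² = (6 + 12)² = 18² = 324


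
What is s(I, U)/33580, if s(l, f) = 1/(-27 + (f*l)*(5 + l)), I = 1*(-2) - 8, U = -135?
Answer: -1/227571660 ≈ -4.3942e-9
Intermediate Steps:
I = -10 (I = -2 - 8 = -10)
s(l, f) = 1/(-27 + f*l*(5 + l))
s(I, U)/33580 = 1/(-27 - 135*(-10)² + 5*(-135)*(-10)*33580) = (1/33580)/(-27 - 135*100 + 6750) = (1/33580)/(-27 - 13500 + 6750) = (1/33580)/(-6777) = -1/6777*1/33580 = -1/227571660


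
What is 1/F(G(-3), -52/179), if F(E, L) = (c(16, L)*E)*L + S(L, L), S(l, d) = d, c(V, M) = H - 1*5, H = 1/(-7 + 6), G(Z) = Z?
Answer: -179/988 ≈ -0.18117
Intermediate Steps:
H = -1 (H = 1/(-1) = -1)
c(V, M) = -6 (c(V, M) = -1 - 1*5 = -1 - 5 = -6)
F(E, L) = L - 6*E*L (F(E, L) = (-6*E)*L + L = -6*E*L + L = L - 6*E*L)
1/F(G(-3), -52/179) = 1/((-52/179)*(1 - 6*(-3))) = 1/((-52*1/179)*(1 + 18)) = 1/(-52/179*19) = 1/(-988/179) = -179/988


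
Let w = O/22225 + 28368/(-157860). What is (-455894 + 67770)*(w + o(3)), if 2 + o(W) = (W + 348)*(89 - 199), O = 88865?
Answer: 8344938895030012/556895 ≈ 1.4985e+10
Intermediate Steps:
w = 2126627/556895 (w = 88865/22225 + 28368/(-157860) = 88865*(1/22225) + 28368*(-1/157860) = 2539/635 - 788/4385 = 2126627/556895 ≈ 3.8187)
o(W) = -38282 - 110*W (o(W) = -2 + (W + 348)*(89 - 199) = -2 + (348 + W)*(-110) = -2 + (-38280 - 110*W) = -38282 - 110*W)
(-455894 + 67770)*(w + o(3)) = (-455894 + 67770)*(2126627/556895 + (-38282 - 110*3)) = -388124*(2126627/556895 + (-38282 - 330)) = -388124*(2126627/556895 - 38612) = -388124*(-21500703113/556895) = 8344938895030012/556895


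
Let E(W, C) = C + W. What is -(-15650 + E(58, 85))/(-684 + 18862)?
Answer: 15507/18178 ≈ 0.85306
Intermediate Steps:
-(-15650 + E(58, 85))/(-684 + 18862) = -(-15650 + (85 + 58))/(-684 + 18862) = -(-15650 + 143)/18178 = -(-15507)/18178 = -1*(-15507/18178) = 15507/18178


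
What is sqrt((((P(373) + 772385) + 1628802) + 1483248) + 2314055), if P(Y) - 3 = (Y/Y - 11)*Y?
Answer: 3*sqrt(688307) ≈ 2488.9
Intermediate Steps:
P(Y) = 3 - 10*Y (P(Y) = 3 + (Y/Y - 11)*Y = 3 + (1 - 11)*Y = 3 - 10*Y)
sqrt((((P(373) + 772385) + 1628802) + 1483248) + 2314055) = sqrt(((((3 - 10*373) + 772385) + 1628802) + 1483248) + 2314055) = sqrt(((((3 - 3730) + 772385) + 1628802) + 1483248) + 2314055) = sqrt((((-3727 + 772385) + 1628802) + 1483248) + 2314055) = sqrt(((768658 + 1628802) + 1483248) + 2314055) = sqrt((2397460 + 1483248) + 2314055) = sqrt(3880708 + 2314055) = sqrt(6194763) = 3*sqrt(688307)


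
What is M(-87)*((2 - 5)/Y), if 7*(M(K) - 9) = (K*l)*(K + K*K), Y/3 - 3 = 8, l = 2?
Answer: 1301805/77 ≈ 16907.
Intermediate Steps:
Y = 33 (Y = 9 + 3*8 = 9 + 24 = 33)
M(K) = 9 + 2*K*(K + K**2)/7 (M(K) = 9 + ((K*2)*(K + K*K))/7 = 9 + ((2*K)*(K + K**2))/7 = 9 + (2*K*(K + K**2))/7 = 9 + 2*K*(K + K**2)/7)
M(-87)*((2 - 5)/Y) = (9 + (2/7)*(-87)**2 + (2/7)*(-87)**3)*((2 - 5)/33) = (9 + (2/7)*7569 + (2/7)*(-658503))*(-3*1/33) = (9 + 15138/7 - 1317006/7)*(-1/11) = -1301805/7*(-1/11) = 1301805/77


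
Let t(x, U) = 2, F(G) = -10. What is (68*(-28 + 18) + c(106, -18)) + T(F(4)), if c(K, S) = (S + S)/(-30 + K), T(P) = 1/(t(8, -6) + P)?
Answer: -103451/152 ≈ -680.60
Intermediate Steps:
T(P) = 1/(2 + P)
c(K, S) = 2*S/(-30 + K) (c(K, S) = (2*S)/(-30 + K) = 2*S/(-30 + K))
(68*(-28 + 18) + c(106, -18)) + T(F(4)) = (68*(-28 + 18) + 2*(-18)/(-30 + 106)) + 1/(2 - 10) = (68*(-10) + 2*(-18)/76) + 1/(-8) = (-680 + 2*(-18)*(1/76)) - 1/8 = (-680 - 9/19) - 1/8 = -12929/19 - 1/8 = -103451/152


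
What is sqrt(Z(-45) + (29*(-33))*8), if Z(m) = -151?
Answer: I*sqrt(7807) ≈ 88.357*I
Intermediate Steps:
sqrt(Z(-45) + (29*(-33))*8) = sqrt(-151 + (29*(-33))*8) = sqrt(-151 - 957*8) = sqrt(-151 - 7656) = sqrt(-7807) = I*sqrt(7807)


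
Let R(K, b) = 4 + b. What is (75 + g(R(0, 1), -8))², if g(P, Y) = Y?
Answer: 4489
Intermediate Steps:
(75 + g(R(0, 1), -8))² = (75 - 8)² = 67² = 4489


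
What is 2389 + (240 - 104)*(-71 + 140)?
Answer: 11773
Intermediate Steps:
2389 + (240 - 104)*(-71 + 140) = 2389 + 136*69 = 2389 + 9384 = 11773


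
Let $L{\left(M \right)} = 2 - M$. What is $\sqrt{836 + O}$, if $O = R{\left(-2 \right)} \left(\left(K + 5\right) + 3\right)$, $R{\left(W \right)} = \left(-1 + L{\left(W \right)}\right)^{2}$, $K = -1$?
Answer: $\sqrt{899} \approx 29.983$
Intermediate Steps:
$R{\left(W \right)} = \left(1 - W\right)^{2}$ ($R{\left(W \right)} = \left(-1 - \left(-2 + W\right)\right)^{2} = \left(1 - W\right)^{2}$)
$O = 63$ ($O = \left(-1 - 2\right)^{2} \left(\left(-1 + 5\right) + 3\right) = \left(-3\right)^{2} \left(4 + 3\right) = 9 \cdot 7 = 63$)
$\sqrt{836 + O} = \sqrt{836 + 63} = \sqrt{899}$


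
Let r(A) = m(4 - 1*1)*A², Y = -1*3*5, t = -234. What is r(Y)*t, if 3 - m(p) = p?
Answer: 0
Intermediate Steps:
m(p) = 3 - p
Y = -15 (Y = -3*5 = -15)
r(A) = 0 (r(A) = (3 - (4 - 1*1))*A² = (3 - (4 - 1))*A² = (3 - 1*3)*A² = (3 - 3)*A² = 0*A² = 0)
r(Y)*t = 0*(-234) = 0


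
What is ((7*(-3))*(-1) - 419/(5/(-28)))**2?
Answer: 140114569/25 ≈ 5.6046e+6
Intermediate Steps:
((7*(-3))*(-1) - 419/(5/(-28)))**2 = (-21*(-1) - 419/(5*(-1/28)))**2 = (21 - 419/(-5/28))**2 = (21 - 419*(-28/5))**2 = (21 + 11732/5)**2 = (11837/5)**2 = 140114569/25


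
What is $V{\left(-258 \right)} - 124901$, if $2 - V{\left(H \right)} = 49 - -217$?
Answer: $-125165$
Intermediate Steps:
$V{\left(H \right)} = -264$ ($V{\left(H \right)} = 2 - \left(49 - -217\right) = 2 - \left(49 + 217\right) = 2 - 266 = -264$)
$V{\left(-258 \right)} - 124901 = -264 - 124901 = -125165$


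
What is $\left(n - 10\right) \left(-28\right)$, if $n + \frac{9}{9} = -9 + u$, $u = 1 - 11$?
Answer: $840$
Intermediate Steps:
$u = -10$
$n = -20$ ($n = -1 - 19 = -20$)
$\left(n - 10\right) \left(-28\right) = \left(-20 - 10\right) \left(-28\right) = \left(-30\right) \left(-28\right) = 840$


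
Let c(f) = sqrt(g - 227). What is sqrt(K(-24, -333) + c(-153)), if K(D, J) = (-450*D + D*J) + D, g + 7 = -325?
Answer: sqrt(18768 + I*sqrt(559)) ≈ 137.0 + 0.0863*I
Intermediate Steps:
g = -332 (g = -7 - 325 = -332)
K(D, J) = -449*D + D*J
c(f) = I*sqrt(559) (c(f) = sqrt(-332 - 227) = sqrt(-559) = I*sqrt(559))
sqrt(K(-24, -333) + c(-153)) = sqrt(-24*(-449 - 333) + I*sqrt(559)) = sqrt(-24*(-782) + I*sqrt(559)) = sqrt(18768 + I*sqrt(559))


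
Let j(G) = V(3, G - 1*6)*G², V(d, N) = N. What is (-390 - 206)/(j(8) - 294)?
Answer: 298/83 ≈ 3.5904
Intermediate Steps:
j(G) = G²*(-6 + G) (j(G) = (G - 1*6)*G² = (G - 6)*G² = (-6 + G)*G² = G²*(-6 + G))
(-390 - 206)/(j(8) - 294) = (-390 - 206)/(8²*(-6 + 8) - 294) = -596/(64*2 - 294) = -596/(128 - 294) = -596/(-166) = -596*(-1/166) = 298/83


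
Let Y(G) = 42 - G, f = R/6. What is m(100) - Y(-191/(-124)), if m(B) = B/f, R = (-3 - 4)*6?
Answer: -47519/868 ≈ -54.745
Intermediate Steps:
R = -42 (R = -7*6 = -42)
f = -7 (f = -42/6 = (1/6)*(-42) = -7)
m(B) = -B/7 (m(B) = B/(-7) = B*(-1/7) = -B/7)
m(100) - Y(-191/(-124)) = -1/7*100 - (42 - (-191)/(-124)) = -100/7 - (42 - (-191)*(-1)/124) = -100/7 - (42 - 1*191/124) = -100/7 - (42 - 191/124) = -100/7 - 1*5017/124 = -100/7 - 5017/124 = -47519/868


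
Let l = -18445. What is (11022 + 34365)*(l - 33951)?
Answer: -2378097252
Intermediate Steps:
(11022 + 34365)*(l - 33951) = (11022 + 34365)*(-18445 - 33951) = 45387*(-52396) = -2378097252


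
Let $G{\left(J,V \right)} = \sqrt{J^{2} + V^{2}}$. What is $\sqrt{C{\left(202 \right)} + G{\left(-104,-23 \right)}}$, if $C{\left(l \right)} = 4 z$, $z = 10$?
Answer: $\sqrt{40 + \sqrt{11345}} \approx 12.104$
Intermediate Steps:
$C{\left(l \right)} = 40$ ($C{\left(l \right)} = 4 \cdot 10 = 40$)
$\sqrt{C{\left(202 \right)} + G{\left(-104,-23 \right)}} = \sqrt{40 + \sqrt{\left(-104\right)^{2} + \left(-23\right)^{2}}} = \sqrt{40 + \sqrt{10816 + 529}} = \sqrt{40 + \sqrt{11345}}$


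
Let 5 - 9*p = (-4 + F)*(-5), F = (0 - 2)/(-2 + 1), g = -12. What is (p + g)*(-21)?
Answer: 791/3 ≈ 263.67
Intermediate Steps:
F = 2 (F = -2/(-1) = -2*(-1) = 2)
p = -5/9 (p = 5/9 - (-4 + 2)*(-5)/9 = 5/9 - (-2)*(-5)/9 = 5/9 - ⅑*10 = 5/9 - 10/9 = -5/9 ≈ -0.55556)
(p + g)*(-21) = (-5/9 - 12)*(-21) = -113/9*(-21) = 791/3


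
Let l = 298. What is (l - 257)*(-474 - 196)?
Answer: -27470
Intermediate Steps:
(l - 257)*(-474 - 196) = (298 - 257)*(-474 - 196) = 41*(-670) = -27470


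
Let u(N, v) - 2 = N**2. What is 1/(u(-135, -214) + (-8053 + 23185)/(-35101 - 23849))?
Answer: 9825/179077753 ≈ 5.4864e-5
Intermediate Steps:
u(N, v) = 2 + N**2
1/(u(-135, -214) + (-8053 + 23185)/(-35101 - 23849)) = 1/((2 + (-135)**2) + (-8053 + 23185)/(-35101 - 23849)) = 1/((2 + 18225) + 15132/(-58950)) = 1/(18227 + 15132*(-1/58950)) = 1/(18227 - 2522/9825) = 1/(179077753/9825) = 9825/179077753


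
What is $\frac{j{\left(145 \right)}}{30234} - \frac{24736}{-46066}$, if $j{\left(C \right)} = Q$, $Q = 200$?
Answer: $\frac{189270356}{348189861} \approx 0.54358$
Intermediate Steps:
$j{\left(C \right)} = 200$
$\frac{j{\left(145 \right)}}{30234} - \frac{24736}{-46066} = \frac{200}{30234} - \frac{24736}{-46066} = 200 \cdot \frac{1}{30234} - - \frac{12368}{23033} = \frac{100}{15117} + \frac{12368}{23033} = \frac{189270356}{348189861}$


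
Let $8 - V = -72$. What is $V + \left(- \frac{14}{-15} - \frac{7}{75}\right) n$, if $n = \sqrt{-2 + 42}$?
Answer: $80 + \frac{42 \sqrt{10}}{25} \approx 85.313$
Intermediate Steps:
$V = 80$ ($V = 8 - -72 = 8 + 72 = 80$)
$n = 2 \sqrt{10}$ ($n = \sqrt{40} = 2 \sqrt{10} \approx 6.3246$)
$V + \left(- \frac{14}{-15} - \frac{7}{75}\right) n = 80 + \left(- \frac{14}{-15} - \frac{7}{75}\right) 2 \sqrt{10} = 80 + \left(\left(-14\right) \left(- \frac{1}{15}\right) - \frac{7}{75}\right) 2 \sqrt{10} = 80 + \left(\frac{14}{15} - \frac{7}{75}\right) 2 \sqrt{10} = 80 + \frac{21 \cdot 2 \sqrt{10}}{25} = 80 + \frac{42 \sqrt{10}}{25}$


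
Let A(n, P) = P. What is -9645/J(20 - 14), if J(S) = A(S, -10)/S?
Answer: 5787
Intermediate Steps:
J(S) = -10/S
-9645/J(20 - 14) = -9645/((-10/(20 - 14))) = -9645/((-10/6)) = -9645/((-10*1/6)) = -9645/(-5/3) = -9645*(-3/5) = 5787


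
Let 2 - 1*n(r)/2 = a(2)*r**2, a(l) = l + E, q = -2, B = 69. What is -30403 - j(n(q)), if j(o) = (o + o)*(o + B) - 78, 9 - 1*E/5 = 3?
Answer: -122557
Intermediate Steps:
E = 30 (E = 45 - 5*3 = 45 - 15 = 30)
a(l) = 30 + l (a(l) = l + 30 = 30 + l)
n(r) = 4 - 64*r**2 (n(r) = 4 - 2*(30 + 2)*r**2 = 4 - 64*r**2)
j(o) = -78 + 2*o*(69 + o) (j(o) = (o + o)*(o + 69) - 78 = (2*o)*(69 + o) - 78 = 2*o*(69 + o) - 78 = -78 + 2*o*(69 + o))
-30403 - j(n(q)) = -30403 - (-78 + 2*(4 - 64*(-2)**2)**2 + 138*(4 - 64*(-2)**2)) = -30403 - (-78 + 2*(4 - 64*4)**2 + 138*(4 - 64*4)) = -30403 - (-78 + 2*(4 - 256)**2 + 138*(4 - 256)) = -30403 - (-78 + 2*(-252)**2 + 138*(-252)) = -30403 - (-78 + 2*63504 - 34776) = -30403 - (-78 + 127008 - 34776) = -30403 - 1*92154 = -30403 - 92154 = -122557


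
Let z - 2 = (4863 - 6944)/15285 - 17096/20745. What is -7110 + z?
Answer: -150277412587/21139155 ≈ -7109.0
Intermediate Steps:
z = 21979463/21139155 (z = 2 + ((4863 - 6944)/15285 - 17096/20745) = 2 + (-2081*1/15285 - 17096*1/20745) = 2 + (-2081/15285 - 17096/20745) = 2 - 20298847/21139155 = 21979463/21139155 ≈ 1.0398)
-7110 + z = -7110 + 21979463/21139155 = -150277412587/21139155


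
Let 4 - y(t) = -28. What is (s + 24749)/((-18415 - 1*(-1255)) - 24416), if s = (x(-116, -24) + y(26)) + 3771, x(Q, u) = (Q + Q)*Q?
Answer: -6933/5197 ≈ -1.3340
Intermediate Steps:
x(Q, u) = 2*Q² (x(Q, u) = (2*Q)*Q = 2*Q²)
y(t) = 32 (y(t) = 4 - 1*(-28) = 4 + 28 = 32)
s = 30715 (s = (2*(-116)² + 32) + 3771 = (2*13456 + 32) + 3771 = (26912 + 32) + 3771 = 26944 + 3771 = 30715)
(s + 24749)/((-18415 - 1*(-1255)) - 24416) = (30715 + 24749)/((-18415 - 1*(-1255)) - 24416) = 55464/((-18415 + 1255) - 24416) = 55464/(-17160 - 24416) = 55464/(-41576) = 55464*(-1/41576) = -6933/5197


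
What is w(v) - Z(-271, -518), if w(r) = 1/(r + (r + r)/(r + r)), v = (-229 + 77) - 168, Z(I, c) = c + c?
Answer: 330483/319 ≈ 1036.0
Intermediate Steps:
Z(I, c) = 2*c
v = -320 (v = -152 - 168 = -320)
w(r) = 1/(1 + r) (w(r) = 1/(r + (2*r)/((2*r))) = 1/(r + (2*r)*(1/(2*r))) = 1/(r + 1) = 1/(1 + r))
w(v) - Z(-271, -518) = 1/(1 - 320) - 2*(-518) = 1/(-319) - 1*(-1036) = -1/319 + 1036 = 330483/319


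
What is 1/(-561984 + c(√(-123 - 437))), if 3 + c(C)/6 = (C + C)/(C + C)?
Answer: -1/561996 ≈ -1.7794e-6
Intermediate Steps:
c(C) = -12 (c(C) = -18 + 6*((C + C)/(C + C)) = -18 + 6*((2*C)/((2*C))) = -18 + 6*((2*C)*(1/(2*C))) = -18 + 6*1 = -18 + 6 = -12)
1/(-561984 + c(√(-123 - 437))) = 1/(-561984 - 12) = 1/(-561996) = -1/561996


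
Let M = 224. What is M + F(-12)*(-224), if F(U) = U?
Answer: 2912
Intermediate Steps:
M + F(-12)*(-224) = 224 - 12*(-224) = 224 + 2688 = 2912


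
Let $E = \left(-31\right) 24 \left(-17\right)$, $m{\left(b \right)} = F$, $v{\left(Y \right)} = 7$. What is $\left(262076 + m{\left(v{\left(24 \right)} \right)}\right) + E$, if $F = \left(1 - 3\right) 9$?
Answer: $274706$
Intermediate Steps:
$F = -18$ ($F = \left(-2\right) 9 = -18$)
$m{\left(b \right)} = -18$
$E = 12648$ ($E = \left(-744\right) \left(-17\right) = 12648$)
$\left(262076 + m{\left(v{\left(24 \right)} \right)}\right) + E = \left(262076 - 18\right) + 12648 = 262058 + 12648 = 274706$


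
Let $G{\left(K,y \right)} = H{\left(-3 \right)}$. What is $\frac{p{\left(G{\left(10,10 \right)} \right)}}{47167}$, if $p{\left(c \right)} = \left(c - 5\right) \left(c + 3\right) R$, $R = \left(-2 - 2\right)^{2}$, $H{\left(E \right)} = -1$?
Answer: $- \frac{192}{47167} \approx -0.0040706$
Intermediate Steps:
$R = 16$ ($R = \left(-4\right)^{2} = 16$)
$G{\left(K,y \right)} = -1$
$p{\left(c \right)} = 16 \left(-5 + c\right) \left(3 + c\right)$ ($p{\left(c \right)} = \left(c - 5\right) \left(c + 3\right) 16 = \left(-5 + c\right) \left(3 + c\right) 16 = 16 \left(-5 + c\right) \left(3 + c\right)$)
$\frac{p{\left(G{\left(10,10 \right)} \right)}}{47167} = \frac{-240 - -32 + 16 \left(-1\right)^{2}}{47167} = \left(-240 + 32 + 16 \cdot 1\right) \frac{1}{47167} = \left(-240 + 32 + 16\right) \frac{1}{47167} = \left(-192\right) \frac{1}{47167} = - \frac{192}{47167}$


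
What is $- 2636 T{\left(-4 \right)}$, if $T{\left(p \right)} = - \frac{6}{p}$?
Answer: $-3954$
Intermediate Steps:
$- 2636 T{\left(-4 \right)} = - 2636 \left(- \frac{6}{-4}\right) = - 2636 \left(\left(-6\right) \left(- \frac{1}{4}\right)\right) = \left(-2636\right) \frac{3}{2} = -3954$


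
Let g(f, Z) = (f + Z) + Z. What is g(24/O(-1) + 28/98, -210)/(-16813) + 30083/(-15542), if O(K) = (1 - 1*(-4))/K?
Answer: -44684319/23390710 ≈ -1.9103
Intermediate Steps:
O(K) = 5/K (O(K) = (1 + 4)/K = 5/K)
g(f, Z) = f + 2*Z (g(f, Z) = (Z + f) + Z = f + 2*Z)
g(24/O(-1) + 28/98, -210)/(-16813) + 30083/(-15542) = ((24/((5/(-1))) + 28/98) + 2*(-210))/(-16813) + 30083/(-15542) = ((24/((5*(-1))) + 28*(1/98)) - 420)*(-1/16813) + 30083*(-1/15542) = ((24/(-5) + 2/7) - 420)*(-1/16813) - 30083/15542 = ((24*(-⅕) + 2/7) - 420)*(-1/16813) - 30083/15542 = ((-24/5 + 2/7) - 420)*(-1/16813) - 30083/15542 = (-158/35 - 420)*(-1/16813) - 30083/15542 = -14858/35*(-1/16813) - 30083/15542 = 38/1505 - 30083/15542 = -44684319/23390710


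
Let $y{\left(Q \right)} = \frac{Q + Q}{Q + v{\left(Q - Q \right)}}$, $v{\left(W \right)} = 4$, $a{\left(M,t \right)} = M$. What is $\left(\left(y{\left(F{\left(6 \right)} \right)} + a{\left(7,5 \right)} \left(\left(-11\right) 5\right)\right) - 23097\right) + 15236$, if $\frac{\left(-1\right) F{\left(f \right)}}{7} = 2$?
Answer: $- \frac{41216}{5} \approx -8243.2$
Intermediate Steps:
$F{\left(f \right)} = -14$ ($F{\left(f \right)} = \left(-7\right) 2 = -14$)
$y{\left(Q \right)} = \frac{2 Q}{4 + Q}$ ($y{\left(Q \right)} = \frac{Q + Q}{Q + 4} = \frac{2 Q}{4 + Q}$)
$\left(\left(y{\left(F{\left(6 \right)} \right)} + a{\left(7,5 \right)} \left(\left(-11\right) 5\right)\right) - 23097\right) + 15236 = \left(\left(2 \left(-14\right) \frac{1}{4 - 14} + 7 \left(\left(-11\right) 5\right)\right) - 23097\right) + 15236 = \left(\left(2 \left(-14\right) \frac{1}{-10} + 7 \left(-55\right)\right) - 23097\right) + 15236 = \left(\left(2 \left(-14\right) \left(- \frac{1}{10}\right) - 385\right) - 23097\right) + 15236 = \left(\left(\frac{14}{5} - 385\right) - 23097\right) + 15236 = \left(- \frac{1911}{5} - 23097\right) + 15236 = - \frac{117396}{5} + 15236 = - \frac{41216}{5}$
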